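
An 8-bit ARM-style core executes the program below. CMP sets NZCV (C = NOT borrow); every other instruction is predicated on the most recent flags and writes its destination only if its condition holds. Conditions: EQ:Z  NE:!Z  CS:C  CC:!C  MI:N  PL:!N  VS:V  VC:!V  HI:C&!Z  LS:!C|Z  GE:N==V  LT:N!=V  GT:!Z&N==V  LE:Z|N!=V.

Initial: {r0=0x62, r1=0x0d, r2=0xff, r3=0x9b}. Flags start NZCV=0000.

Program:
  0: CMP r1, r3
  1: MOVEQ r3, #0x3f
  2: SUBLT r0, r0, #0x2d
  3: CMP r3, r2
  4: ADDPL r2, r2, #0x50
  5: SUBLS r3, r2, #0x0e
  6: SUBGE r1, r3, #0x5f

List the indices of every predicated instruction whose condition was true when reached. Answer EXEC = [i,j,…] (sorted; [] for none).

[0] flags=0000 → (cmp)
[1] flags=0000 EQ?F → skip
[2] flags=0000 LT?F → skip
[3] flags=1000 → (cmp)
[4] flags=1000 PL?F → skip
[5] flags=1000 LS?T → r3=0xf1
[6] flags=1000 GE?F → skip

EXEC = [5]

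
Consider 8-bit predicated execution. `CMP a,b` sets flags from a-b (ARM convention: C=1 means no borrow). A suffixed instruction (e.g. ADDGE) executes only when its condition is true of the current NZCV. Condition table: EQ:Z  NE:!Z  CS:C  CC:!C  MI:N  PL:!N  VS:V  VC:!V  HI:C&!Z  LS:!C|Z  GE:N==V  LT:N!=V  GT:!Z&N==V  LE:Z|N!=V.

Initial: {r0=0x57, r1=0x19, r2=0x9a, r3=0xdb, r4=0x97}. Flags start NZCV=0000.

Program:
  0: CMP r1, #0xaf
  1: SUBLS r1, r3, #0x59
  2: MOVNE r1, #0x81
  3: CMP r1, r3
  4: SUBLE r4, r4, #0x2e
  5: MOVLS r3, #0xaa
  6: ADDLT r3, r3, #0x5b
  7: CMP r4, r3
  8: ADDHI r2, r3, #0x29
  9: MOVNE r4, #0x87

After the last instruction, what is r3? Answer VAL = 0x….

VAL = 0x05

[0] flags=0000 → (cmp)
[1] flags=0000 LS?T → r1=0x82
[2] flags=0000 NE?T → r1=0x81
[3] flags=1000 → (cmp)
[4] flags=1000 LE?T → r4=0x69
[5] flags=1000 LS?T → r3=0xaa
[6] flags=1000 LT?T → r3=0x05
[7] flags=0010 → (cmp)
[8] flags=0010 HI?T → r2=0x2e
[9] flags=0010 NE?T → r4=0x87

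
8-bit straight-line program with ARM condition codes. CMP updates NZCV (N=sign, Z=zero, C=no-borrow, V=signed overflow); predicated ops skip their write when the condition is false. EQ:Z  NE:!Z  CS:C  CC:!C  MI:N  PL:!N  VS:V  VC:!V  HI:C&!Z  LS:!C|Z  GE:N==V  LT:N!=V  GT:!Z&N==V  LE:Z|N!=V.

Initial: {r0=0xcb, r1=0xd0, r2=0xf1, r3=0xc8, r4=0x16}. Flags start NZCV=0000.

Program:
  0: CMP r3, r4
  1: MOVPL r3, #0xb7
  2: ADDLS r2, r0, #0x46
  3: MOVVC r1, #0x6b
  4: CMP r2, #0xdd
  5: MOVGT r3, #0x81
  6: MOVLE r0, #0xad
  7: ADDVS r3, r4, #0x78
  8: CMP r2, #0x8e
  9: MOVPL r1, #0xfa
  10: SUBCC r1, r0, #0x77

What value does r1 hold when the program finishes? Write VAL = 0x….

VAL = 0xfa

[0] flags=1010 → (cmp)
[1] flags=1010 PL?F → skip
[2] flags=1010 LS?F → skip
[3] flags=1010 VC?T → r1=0x6b
[4] flags=0010 → (cmp)
[5] flags=0010 GT?T → r3=0x81
[6] flags=0010 LE?F → skip
[7] flags=0010 VS?F → skip
[8] flags=0010 → (cmp)
[9] flags=0010 PL?T → r1=0xfa
[10] flags=0010 CC?F → skip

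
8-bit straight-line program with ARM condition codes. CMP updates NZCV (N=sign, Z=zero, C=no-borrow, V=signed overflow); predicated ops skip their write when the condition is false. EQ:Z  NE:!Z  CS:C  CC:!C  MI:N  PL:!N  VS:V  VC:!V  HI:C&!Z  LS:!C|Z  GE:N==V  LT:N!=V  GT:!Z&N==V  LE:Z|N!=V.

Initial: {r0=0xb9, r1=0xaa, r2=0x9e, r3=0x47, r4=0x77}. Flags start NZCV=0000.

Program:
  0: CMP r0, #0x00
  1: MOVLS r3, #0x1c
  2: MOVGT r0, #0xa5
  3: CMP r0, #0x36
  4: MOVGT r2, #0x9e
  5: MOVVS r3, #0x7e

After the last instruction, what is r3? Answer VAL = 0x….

0: ✓ CMP  NZCV=1010
1: · MOVLS
2: · MOVGT
3: ✓ CMP  NZCV=1010
4: · MOVGT
5: · MOVVS

VAL = 0x47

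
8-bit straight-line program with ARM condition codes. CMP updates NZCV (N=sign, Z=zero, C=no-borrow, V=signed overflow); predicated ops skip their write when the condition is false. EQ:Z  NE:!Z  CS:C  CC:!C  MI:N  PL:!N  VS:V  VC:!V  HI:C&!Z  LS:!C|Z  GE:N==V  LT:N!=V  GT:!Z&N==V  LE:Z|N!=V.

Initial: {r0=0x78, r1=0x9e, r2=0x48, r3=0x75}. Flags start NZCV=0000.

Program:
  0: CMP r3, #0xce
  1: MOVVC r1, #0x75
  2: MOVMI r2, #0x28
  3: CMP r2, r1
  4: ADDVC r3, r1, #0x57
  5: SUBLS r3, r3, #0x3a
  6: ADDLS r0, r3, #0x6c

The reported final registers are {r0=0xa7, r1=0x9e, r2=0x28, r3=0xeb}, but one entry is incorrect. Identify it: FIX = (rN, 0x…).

[0] flags=1001 → (cmp)
[1] flags=1001 VC?F → skip
[2] flags=1001 MI?T → r2=0x28
[3] flags=1001 → (cmp)
[4] flags=1001 VC?F → skip
[5] flags=1001 LS?T → r3=0x3b
[6] flags=1001 LS?T → r0=0xa7

FIX = (r3, 0x3b)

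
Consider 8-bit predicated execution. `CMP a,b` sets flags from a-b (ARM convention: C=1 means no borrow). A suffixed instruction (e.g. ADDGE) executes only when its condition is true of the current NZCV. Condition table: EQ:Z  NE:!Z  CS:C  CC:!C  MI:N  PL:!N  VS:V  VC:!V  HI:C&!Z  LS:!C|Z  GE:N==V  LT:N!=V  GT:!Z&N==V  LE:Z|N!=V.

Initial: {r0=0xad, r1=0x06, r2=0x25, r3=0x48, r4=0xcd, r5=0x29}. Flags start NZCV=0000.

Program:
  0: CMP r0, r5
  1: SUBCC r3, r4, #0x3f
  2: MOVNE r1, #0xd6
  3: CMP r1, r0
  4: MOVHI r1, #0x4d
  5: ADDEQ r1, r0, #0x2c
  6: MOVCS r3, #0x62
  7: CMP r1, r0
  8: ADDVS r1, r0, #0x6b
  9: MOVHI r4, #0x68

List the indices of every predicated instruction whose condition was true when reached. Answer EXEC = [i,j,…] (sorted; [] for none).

0: ✓ CMP  NZCV=1010
1: · SUBCC
2: ✓ MOVNE  r1←0xd6
3: ✓ CMP  NZCV=0010
4: ✓ MOVHI  r1←0x4d
5: · ADDEQ
6: ✓ MOVCS  r3←0x62
7: ✓ CMP  NZCV=1001
8: ✓ ADDVS  r1←0x18
9: · MOVHI

EXEC = [2,4,6,8]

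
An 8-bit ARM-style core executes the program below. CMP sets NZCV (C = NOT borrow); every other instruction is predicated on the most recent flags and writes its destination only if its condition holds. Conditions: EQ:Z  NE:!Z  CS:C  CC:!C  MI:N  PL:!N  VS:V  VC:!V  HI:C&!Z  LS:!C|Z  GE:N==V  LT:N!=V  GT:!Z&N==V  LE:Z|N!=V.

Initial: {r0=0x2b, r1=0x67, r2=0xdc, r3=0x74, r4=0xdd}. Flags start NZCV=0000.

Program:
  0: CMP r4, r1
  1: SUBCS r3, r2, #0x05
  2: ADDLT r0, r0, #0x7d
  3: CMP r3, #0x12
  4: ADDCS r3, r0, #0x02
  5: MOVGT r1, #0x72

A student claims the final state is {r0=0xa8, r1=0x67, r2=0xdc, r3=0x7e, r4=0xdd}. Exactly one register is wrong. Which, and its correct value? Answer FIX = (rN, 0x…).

FIX = (r3, 0xaa)

[0] flags=0011 → (cmp)
[1] flags=0011 CS?T → r3=0xd7
[2] flags=0011 LT?T → r0=0xa8
[3] flags=1010 → (cmp)
[4] flags=1010 CS?T → r3=0xaa
[5] flags=1010 GT?F → skip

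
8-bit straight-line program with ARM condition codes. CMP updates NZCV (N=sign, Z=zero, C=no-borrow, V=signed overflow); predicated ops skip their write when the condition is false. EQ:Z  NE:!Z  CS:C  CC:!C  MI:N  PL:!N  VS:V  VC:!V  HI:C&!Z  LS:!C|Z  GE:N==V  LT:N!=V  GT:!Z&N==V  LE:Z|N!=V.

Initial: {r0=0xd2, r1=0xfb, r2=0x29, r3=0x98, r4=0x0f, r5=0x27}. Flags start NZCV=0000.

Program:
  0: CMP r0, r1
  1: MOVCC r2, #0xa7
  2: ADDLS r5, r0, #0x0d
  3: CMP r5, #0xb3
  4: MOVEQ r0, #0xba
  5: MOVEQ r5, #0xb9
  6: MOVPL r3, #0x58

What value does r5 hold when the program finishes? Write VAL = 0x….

0: ✓ CMP  NZCV=1000
1: ✓ MOVCC  r2←0xa7
2: ✓ ADDLS  r5←0xdf
3: ✓ CMP  NZCV=0010
4: · MOVEQ
5: · MOVEQ
6: ✓ MOVPL  r3←0x58

VAL = 0xdf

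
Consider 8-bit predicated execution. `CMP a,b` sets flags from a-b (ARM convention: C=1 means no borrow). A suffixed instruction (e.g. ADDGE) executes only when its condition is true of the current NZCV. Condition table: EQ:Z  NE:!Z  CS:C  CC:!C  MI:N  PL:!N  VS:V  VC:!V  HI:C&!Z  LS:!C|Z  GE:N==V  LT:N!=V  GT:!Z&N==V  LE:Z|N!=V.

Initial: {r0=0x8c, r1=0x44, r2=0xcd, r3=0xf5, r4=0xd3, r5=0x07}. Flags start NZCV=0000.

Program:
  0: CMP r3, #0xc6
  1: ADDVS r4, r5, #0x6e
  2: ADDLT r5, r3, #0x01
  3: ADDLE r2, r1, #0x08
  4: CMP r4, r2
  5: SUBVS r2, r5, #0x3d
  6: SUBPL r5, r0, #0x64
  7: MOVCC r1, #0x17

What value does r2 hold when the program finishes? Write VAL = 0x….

VAL = 0xcd

[0] flags=0010 → (cmp)
[1] flags=0010 VS?F → skip
[2] flags=0010 LT?F → skip
[3] flags=0010 LE?F → skip
[4] flags=0010 → (cmp)
[5] flags=0010 VS?F → skip
[6] flags=0010 PL?T → r5=0x28
[7] flags=0010 CC?F → skip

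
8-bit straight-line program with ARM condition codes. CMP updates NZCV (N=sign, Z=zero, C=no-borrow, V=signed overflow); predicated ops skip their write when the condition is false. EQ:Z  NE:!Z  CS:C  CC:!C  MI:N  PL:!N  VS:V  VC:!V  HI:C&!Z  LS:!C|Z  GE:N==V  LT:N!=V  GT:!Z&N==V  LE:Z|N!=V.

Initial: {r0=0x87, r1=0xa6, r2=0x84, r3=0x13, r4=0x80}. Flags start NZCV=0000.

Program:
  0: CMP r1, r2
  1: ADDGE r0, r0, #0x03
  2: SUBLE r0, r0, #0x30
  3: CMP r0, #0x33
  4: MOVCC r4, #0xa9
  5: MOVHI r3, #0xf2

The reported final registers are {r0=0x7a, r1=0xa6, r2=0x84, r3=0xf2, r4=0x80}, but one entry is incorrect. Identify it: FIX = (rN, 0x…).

FIX = (r0, 0x8a)

[0] flags=0010 → (cmp)
[1] flags=0010 GE?T → r0=0x8a
[2] flags=0010 LE?F → skip
[3] flags=0011 → (cmp)
[4] flags=0011 CC?F → skip
[5] flags=0011 HI?T → r3=0xf2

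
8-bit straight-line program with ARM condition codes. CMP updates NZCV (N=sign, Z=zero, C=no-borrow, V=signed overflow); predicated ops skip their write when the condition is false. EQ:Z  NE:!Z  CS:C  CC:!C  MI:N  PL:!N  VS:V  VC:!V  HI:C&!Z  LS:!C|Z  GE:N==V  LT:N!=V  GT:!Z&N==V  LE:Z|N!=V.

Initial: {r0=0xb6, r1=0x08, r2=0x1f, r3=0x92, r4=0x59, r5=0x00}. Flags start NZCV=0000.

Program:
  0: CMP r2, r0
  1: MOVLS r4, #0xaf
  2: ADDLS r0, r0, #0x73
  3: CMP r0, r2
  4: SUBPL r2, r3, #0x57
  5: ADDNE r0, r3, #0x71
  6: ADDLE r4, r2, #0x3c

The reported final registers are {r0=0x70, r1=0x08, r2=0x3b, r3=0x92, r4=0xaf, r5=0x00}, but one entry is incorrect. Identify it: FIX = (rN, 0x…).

[0] flags=0000 → (cmp)
[1] flags=0000 LS?T → r4=0xaf
[2] flags=0000 LS?T → r0=0x29
[3] flags=0010 → (cmp)
[4] flags=0010 PL?T → r2=0x3b
[5] flags=0010 NE?T → r0=0x03
[6] flags=0010 LE?F → skip

FIX = (r0, 0x03)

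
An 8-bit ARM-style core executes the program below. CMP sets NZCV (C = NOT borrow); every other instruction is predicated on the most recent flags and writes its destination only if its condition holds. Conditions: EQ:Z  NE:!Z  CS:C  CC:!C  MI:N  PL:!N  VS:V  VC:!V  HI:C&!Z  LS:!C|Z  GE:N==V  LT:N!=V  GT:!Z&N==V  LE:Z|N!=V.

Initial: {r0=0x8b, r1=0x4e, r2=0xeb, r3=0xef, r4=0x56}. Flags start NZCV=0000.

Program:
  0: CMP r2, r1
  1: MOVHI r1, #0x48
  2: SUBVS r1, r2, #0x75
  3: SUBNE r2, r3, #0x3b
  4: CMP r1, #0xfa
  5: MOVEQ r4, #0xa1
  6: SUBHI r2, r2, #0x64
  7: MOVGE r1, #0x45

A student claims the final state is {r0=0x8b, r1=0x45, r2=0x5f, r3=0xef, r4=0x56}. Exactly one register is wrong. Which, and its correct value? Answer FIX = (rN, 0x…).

[0] flags=1010 → (cmp)
[1] flags=1010 HI?T → r1=0x48
[2] flags=1010 VS?F → skip
[3] flags=1010 NE?T → r2=0xb4
[4] flags=0000 → (cmp)
[5] flags=0000 EQ?F → skip
[6] flags=0000 HI?F → skip
[7] flags=0000 GE?T → r1=0x45

FIX = (r2, 0xb4)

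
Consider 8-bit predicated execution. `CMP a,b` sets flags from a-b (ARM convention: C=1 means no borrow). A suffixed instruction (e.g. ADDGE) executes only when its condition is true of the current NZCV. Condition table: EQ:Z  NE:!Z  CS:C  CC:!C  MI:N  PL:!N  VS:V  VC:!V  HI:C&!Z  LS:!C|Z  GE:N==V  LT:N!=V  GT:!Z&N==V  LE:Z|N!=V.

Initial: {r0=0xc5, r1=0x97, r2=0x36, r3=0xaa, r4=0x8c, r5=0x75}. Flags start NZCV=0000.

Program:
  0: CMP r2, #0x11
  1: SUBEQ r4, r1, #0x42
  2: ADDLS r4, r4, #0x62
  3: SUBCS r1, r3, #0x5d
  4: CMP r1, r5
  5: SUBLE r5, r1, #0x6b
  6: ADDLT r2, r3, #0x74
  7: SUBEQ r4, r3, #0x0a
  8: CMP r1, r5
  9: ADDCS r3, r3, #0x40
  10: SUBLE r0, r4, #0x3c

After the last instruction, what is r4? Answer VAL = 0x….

VAL = 0x8c

[0] flags=0010 → (cmp)
[1] flags=0010 EQ?F → skip
[2] flags=0010 LS?F → skip
[3] flags=0010 CS?T → r1=0x4d
[4] flags=1000 → (cmp)
[5] flags=1000 LE?T → r5=0xe2
[6] flags=1000 LT?T → r2=0x1e
[7] flags=1000 EQ?F → skip
[8] flags=0000 → (cmp)
[9] flags=0000 CS?F → skip
[10] flags=0000 LE?F → skip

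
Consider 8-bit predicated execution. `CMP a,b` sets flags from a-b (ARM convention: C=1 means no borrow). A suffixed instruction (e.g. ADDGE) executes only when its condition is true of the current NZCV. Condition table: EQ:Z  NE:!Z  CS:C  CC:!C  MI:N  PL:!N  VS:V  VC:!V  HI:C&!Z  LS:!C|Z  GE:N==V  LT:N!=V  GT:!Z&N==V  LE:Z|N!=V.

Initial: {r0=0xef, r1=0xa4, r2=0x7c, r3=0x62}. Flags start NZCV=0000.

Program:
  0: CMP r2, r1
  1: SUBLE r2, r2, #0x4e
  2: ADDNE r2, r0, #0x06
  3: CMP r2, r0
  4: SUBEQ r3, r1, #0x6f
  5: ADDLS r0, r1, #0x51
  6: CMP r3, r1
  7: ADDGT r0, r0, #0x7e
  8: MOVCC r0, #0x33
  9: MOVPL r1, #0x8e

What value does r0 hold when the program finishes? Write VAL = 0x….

[0] flags=1001 → (cmp)
[1] flags=1001 LE?F → skip
[2] flags=1001 NE?T → r2=0xf5
[3] flags=0010 → (cmp)
[4] flags=0010 EQ?F → skip
[5] flags=0010 LS?F → skip
[6] flags=1001 → (cmp)
[7] flags=1001 GT?T → r0=0x6d
[8] flags=1001 CC?T → r0=0x33
[9] flags=1001 PL?F → skip

VAL = 0x33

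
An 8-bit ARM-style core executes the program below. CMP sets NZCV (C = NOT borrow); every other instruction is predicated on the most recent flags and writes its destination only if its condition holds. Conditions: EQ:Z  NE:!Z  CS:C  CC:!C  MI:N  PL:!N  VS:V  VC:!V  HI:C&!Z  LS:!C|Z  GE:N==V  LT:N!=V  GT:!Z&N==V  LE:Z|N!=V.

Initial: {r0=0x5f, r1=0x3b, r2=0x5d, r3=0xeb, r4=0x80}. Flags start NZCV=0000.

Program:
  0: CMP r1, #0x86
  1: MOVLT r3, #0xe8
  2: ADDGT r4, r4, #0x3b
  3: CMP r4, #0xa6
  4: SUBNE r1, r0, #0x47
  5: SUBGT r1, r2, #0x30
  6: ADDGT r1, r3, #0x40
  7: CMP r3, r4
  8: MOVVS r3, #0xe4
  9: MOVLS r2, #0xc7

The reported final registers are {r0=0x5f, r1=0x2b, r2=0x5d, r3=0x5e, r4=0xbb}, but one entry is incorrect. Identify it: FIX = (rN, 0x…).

[0] flags=1001 → (cmp)
[1] flags=1001 LT?F → skip
[2] flags=1001 GT?T → r4=0xbb
[3] flags=0010 → (cmp)
[4] flags=0010 NE?T → r1=0x18
[5] flags=0010 GT?T → r1=0x2d
[6] flags=0010 GT?T → r1=0x2b
[7] flags=0010 → (cmp)
[8] flags=0010 VS?F → skip
[9] flags=0010 LS?F → skip

FIX = (r3, 0xeb)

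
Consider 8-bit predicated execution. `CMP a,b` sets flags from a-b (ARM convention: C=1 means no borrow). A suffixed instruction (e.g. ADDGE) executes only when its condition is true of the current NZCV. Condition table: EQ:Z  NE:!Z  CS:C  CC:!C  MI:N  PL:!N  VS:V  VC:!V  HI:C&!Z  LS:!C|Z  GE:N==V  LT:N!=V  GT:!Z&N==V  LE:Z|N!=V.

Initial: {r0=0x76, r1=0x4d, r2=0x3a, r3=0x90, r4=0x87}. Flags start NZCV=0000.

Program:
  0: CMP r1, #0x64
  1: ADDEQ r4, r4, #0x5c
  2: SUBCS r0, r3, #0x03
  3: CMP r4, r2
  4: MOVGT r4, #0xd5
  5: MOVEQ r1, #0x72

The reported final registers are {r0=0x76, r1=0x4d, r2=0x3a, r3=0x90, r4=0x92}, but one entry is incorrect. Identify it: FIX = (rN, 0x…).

[0] flags=1000 → (cmp)
[1] flags=1000 EQ?F → skip
[2] flags=1000 CS?F → skip
[3] flags=0011 → (cmp)
[4] flags=0011 GT?F → skip
[5] flags=0011 EQ?F → skip

FIX = (r4, 0x87)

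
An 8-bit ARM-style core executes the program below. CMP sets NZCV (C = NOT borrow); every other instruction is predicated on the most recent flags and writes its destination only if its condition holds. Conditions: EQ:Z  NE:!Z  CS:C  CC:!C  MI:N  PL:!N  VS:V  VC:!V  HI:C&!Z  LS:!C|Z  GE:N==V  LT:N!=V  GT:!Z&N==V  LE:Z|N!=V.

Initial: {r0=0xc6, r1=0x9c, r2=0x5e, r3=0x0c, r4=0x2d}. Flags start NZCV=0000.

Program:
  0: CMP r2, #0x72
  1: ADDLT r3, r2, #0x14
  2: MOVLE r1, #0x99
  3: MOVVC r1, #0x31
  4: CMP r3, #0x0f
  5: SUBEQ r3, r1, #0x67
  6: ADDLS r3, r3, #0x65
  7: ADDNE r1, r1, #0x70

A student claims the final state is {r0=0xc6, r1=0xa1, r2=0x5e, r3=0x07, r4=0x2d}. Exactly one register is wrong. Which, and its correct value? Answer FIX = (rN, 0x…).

FIX = (r3, 0x72)

[0] flags=1000 → (cmp)
[1] flags=1000 LT?T → r3=0x72
[2] flags=1000 LE?T → r1=0x99
[3] flags=1000 VC?T → r1=0x31
[4] flags=0010 → (cmp)
[5] flags=0010 EQ?F → skip
[6] flags=0010 LS?F → skip
[7] flags=0010 NE?T → r1=0xa1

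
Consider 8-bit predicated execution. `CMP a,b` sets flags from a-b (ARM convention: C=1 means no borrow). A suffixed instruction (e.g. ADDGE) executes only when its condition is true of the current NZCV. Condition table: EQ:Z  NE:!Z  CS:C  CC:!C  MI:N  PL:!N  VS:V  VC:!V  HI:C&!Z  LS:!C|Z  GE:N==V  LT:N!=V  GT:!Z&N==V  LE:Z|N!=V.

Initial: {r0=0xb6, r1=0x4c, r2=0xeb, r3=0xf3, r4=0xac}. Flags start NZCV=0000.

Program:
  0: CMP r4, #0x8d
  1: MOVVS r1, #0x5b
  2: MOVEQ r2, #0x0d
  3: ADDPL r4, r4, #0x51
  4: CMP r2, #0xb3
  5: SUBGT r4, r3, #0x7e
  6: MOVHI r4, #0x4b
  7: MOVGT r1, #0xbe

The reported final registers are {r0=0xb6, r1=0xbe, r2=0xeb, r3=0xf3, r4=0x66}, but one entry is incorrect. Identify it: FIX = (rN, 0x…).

[0] flags=0010 → (cmp)
[1] flags=0010 VS?F → skip
[2] flags=0010 EQ?F → skip
[3] flags=0010 PL?T → r4=0xfd
[4] flags=0010 → (cmp)
[5] flags=0010 GT?T → r4=0x75
[6] flags=0010 HI?T → r4=0x4b
[7] flags=0010 GT?T → r1=0xbe

FIX = (r4, 0x4b)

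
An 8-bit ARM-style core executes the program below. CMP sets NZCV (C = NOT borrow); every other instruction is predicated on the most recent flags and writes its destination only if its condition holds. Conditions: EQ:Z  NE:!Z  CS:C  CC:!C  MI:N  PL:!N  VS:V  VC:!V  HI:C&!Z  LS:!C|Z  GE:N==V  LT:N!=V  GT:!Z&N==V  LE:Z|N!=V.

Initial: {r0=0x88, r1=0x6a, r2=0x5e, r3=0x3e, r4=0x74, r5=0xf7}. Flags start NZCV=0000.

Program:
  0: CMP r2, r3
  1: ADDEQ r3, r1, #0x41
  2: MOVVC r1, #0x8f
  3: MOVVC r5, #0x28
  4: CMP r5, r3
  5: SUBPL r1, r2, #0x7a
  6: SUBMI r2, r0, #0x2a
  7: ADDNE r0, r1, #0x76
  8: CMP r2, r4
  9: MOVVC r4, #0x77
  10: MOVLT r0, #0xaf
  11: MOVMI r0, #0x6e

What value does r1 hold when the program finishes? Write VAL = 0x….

[0] flags=0010 → (cmp)
[1] flags=0010 EQ?F → skip
[2] flags=0010 VC?T → r1=0x8f
[3] flags=0010 VC?T → r5=0x28
[4] flags=1000 → (cmp)
[5] flags=1000 PL?F → skip
[6] flags=1000 MI?T → r2=0x5e
[7] flags=1000 NE?T → r0=0x05
[8] flags=1000 → (cmp)
[9] flags=1000 VC?T → r4=0x77
[10] flags=1000 LT?T → r0=0xaf
[11] flags=1000 MI?T → r0=0x6e

VAL = 0x8f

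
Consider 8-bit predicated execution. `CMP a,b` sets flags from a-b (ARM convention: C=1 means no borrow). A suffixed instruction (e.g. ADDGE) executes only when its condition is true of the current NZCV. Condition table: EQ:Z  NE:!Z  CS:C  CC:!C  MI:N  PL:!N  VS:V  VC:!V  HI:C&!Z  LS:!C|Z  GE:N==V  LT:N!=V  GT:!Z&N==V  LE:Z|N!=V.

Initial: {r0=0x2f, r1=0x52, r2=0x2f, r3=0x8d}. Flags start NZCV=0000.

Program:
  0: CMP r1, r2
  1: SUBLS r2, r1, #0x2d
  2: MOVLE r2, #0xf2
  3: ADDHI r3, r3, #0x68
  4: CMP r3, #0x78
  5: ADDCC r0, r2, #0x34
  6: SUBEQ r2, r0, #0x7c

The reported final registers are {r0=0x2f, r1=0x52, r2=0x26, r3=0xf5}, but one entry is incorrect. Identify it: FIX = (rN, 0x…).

FIX = (r2, 0x2f)

0: ✓ CMP  NZCV=0010
1: · SUBLS
2: · MOVLE
3: ✓ ADDHI  r3←0xf5
4: ✓ CMP  NZCV=0011
5: · ADDCC
6: · SUBEQ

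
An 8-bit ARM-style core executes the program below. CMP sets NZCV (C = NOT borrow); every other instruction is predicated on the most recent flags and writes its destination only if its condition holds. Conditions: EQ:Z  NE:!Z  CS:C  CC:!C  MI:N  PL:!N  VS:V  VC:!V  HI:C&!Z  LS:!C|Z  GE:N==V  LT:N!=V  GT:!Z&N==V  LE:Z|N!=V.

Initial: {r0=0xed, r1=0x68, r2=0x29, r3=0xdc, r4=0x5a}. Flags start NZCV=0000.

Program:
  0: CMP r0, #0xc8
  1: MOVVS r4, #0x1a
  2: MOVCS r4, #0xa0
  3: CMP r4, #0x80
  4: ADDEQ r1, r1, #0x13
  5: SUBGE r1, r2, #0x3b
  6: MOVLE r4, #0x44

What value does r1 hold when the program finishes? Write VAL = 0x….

VAL = 0xee

[0] flags=0010 → (cmp)
[1] flags=0010 VS?F → skip
[2] flags=0010 CS?T → r4=0xa0
[3] flags=0010 → (cmp)
[4] flags=0010 EQ?F → skip
[5] flags=0010 GE?T → r1=0xee
[6] flags=0010 LE?F → skip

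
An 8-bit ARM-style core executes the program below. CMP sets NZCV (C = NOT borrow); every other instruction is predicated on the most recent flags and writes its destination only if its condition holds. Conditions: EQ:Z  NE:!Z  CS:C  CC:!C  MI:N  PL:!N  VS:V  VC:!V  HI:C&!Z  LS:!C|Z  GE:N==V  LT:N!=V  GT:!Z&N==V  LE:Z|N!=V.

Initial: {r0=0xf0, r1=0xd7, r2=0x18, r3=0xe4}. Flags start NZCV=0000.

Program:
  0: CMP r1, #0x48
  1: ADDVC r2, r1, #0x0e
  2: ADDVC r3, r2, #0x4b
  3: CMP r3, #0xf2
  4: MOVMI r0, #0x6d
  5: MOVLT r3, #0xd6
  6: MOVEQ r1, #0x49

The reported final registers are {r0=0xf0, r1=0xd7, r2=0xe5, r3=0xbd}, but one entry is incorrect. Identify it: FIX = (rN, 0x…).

[0] flags=1010 → (cmp)
[1] flags=1010 VC?T → r2=0xe5
[2] flags=1010 VC?T → r3=0x30
[3] flags=0000 → (cmp)
[4] flags=0000 MI?F → skip
[5] flags=0000 LT?F → skip
[6] flags=0000 EQ?F → skip

FIX = (r3, 0x30)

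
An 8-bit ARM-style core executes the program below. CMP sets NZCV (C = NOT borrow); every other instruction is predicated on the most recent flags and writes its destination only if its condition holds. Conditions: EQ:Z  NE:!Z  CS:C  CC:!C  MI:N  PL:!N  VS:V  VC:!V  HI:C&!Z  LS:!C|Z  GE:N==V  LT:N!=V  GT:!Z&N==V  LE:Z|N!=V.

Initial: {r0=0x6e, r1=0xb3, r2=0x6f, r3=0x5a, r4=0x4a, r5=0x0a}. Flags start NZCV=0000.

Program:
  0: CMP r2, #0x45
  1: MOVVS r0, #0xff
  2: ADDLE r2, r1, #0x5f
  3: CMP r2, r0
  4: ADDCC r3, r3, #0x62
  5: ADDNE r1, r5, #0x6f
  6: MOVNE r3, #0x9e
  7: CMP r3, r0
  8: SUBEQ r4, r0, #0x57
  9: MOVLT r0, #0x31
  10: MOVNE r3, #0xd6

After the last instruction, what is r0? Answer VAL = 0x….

0: ✓ CMP  NZCV=0010
1: · MOVVS
2: · ADDLE
3: ✓ CMP  NZCV=0010
4: · ADDCC
5: ✓ ADDNE  r1←0x79
6: ✓ MOVNE  r3←0x9e
7: ✓ CMP  NZCV=0011
8: · SUBEQ
9: ✓ MOVLT  r0←0x31
10: ✓ MOVNE  r3←0xd6

VAL = 0x31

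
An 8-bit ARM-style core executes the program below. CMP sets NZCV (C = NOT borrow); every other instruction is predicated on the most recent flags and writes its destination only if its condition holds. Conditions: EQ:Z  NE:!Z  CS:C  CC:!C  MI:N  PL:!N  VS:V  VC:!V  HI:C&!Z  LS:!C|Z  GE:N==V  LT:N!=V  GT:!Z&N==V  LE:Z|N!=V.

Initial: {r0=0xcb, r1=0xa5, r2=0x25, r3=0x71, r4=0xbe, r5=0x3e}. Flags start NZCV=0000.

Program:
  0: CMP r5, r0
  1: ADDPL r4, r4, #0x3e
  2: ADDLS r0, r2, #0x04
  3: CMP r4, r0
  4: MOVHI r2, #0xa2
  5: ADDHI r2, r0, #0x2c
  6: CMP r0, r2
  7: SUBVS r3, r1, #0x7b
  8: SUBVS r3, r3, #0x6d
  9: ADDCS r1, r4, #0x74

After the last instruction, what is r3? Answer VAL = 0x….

VAL = 0x71

[0] flags=0000 → (cmp)
[1] flags=0000 PL?T → r4=0xfc
[2] flags=0000 LS?T → r0=0x29
[3] flags=1010 → (cmp)
[4] flags=1010 HI?T → r2=0xa2
[5] flags=1010 HI?T → r2=0x55
[6] flags=1000 → (cmp)
[7] flags=1000 VS?F → skip
[8] flags=1000 VS?F → skip
[9] flags=1000 CS?F → skip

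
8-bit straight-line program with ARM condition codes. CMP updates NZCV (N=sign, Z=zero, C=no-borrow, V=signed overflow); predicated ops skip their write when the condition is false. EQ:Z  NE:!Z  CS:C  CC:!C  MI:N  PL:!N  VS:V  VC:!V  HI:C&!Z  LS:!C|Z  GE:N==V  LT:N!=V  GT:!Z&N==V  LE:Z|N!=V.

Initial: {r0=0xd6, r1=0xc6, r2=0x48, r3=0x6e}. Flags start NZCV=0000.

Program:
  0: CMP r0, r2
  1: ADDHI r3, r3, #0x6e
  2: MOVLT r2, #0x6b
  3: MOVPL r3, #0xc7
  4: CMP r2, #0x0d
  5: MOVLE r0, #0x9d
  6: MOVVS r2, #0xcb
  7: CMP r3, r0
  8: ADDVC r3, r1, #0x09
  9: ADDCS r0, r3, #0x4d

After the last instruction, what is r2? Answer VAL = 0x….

VAL = 0x6b

[0] flags=1010 → (cmp)
[1] flags=1010 HI?T → r3=0xdc
[2] flags=1010 LT?T → r2=0x6b
[3] flags=1010 PL?F → skip
[4] flags=0010 → (cmp)
[5] flags=0010 LE?F → skip
[6] flags=0010 VS?F → skip
[7] flags=0010 → (cmp)
[8] flags=0010 VC?T → r3=0xcf
[9] flags=0010 CS?T → r0=0x1c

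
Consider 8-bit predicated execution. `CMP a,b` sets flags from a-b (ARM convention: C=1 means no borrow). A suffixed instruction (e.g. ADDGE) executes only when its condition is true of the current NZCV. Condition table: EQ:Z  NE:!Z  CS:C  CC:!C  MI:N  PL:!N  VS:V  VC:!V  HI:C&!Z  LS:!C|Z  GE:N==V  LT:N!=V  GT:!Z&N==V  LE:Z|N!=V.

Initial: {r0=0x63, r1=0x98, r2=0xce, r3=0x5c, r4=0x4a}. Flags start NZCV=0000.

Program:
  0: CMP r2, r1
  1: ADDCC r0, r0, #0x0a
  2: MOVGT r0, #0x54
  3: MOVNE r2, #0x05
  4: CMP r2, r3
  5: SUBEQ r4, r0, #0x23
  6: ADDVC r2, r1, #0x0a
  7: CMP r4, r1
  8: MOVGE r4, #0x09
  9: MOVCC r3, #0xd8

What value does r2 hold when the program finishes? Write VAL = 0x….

VAL = 0xa2

0: ✓ CMP  NZCV=0010
1: · ADDCC
2: ✓ MOVGT  r0←0x54
3: ✓ MOVNE  r2←0x05
4: ✓ CMP  NZCV=1000
5: · SUBEQ
6: ✓ ADDVC  r2←0xa2
7: ✓ CMP  NZCV=1001
8: ✓ MOVGE  r4←0x09
9: ✓ MOVCC  r3←0xd8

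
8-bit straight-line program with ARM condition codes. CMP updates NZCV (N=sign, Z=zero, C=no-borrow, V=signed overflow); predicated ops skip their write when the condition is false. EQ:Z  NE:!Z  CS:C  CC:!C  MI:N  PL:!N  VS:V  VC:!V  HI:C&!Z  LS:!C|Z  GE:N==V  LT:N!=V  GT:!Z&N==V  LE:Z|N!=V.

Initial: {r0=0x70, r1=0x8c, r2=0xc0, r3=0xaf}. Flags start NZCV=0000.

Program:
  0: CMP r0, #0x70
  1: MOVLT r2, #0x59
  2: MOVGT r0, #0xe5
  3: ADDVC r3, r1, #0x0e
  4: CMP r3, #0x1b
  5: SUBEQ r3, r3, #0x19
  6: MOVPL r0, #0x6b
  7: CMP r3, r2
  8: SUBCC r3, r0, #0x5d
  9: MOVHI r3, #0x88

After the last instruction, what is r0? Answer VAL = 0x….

0: ✓ CMP  NZCV=0110
1: · MOVLT
2: · MOVGT
3: ✓ ADDVC  r3←0x9a
4: ✓ CMP  NZCV=0011
5: · SUBEQ
6: ✓ MOVPL  r0←0x6b
7: ✓ CMP  NZCV=1000
8: ✓ SUBCC  r3←0x0e
9: · MOVHI

VAL = 0x6b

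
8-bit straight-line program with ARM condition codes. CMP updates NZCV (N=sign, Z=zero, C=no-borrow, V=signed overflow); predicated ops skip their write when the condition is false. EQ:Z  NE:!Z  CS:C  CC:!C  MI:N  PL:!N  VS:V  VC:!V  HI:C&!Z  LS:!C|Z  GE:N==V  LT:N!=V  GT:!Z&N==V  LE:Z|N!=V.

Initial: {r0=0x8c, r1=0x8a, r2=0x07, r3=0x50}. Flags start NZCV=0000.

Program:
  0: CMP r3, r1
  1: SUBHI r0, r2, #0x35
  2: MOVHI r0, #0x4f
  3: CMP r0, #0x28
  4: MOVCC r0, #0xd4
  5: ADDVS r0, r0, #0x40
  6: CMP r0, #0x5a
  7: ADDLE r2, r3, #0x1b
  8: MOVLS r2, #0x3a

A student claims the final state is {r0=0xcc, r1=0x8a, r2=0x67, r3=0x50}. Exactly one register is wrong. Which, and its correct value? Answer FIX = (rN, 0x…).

FIX = (r2, 0x6b)

0: ✓ CMP  NZCV=1001
1: · SUBHI
2: · MOVHI
3: ✓ CMP  NZCV=0011
4: · MOVCC
5: ✓ ADDVS  r0←0xcc
6: ✓ CMP  NZCV=0011
7: ✓ ADDLE  r2←0x6b
8: · MOVLS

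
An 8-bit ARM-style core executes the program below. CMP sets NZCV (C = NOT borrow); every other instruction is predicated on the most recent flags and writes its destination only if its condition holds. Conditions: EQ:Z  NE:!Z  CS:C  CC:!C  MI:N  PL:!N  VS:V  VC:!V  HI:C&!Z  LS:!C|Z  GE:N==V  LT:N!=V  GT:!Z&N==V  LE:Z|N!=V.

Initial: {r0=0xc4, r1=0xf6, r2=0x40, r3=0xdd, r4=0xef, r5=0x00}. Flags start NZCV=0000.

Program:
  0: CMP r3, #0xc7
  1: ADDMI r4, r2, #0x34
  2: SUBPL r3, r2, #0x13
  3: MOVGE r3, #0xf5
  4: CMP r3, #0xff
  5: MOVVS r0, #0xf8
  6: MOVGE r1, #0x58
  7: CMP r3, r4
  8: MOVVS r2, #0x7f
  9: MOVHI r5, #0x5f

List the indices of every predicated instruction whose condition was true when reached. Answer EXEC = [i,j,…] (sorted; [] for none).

0: ✓ CMP  NZCV=0010
1: · ADDMI
2: ✓ SUBPL  r3←0x2d
3: ✓ MOVGE  r3←0xf5
4: ✓ CMP  NZCV=1000
5: · MOVVS
6: · MOVGE
7: ✓ CMP  NZCV=0010
8: · MOVVS
9: ✓ MOVHI  r5←0x5f

EXEC = [2,3,9]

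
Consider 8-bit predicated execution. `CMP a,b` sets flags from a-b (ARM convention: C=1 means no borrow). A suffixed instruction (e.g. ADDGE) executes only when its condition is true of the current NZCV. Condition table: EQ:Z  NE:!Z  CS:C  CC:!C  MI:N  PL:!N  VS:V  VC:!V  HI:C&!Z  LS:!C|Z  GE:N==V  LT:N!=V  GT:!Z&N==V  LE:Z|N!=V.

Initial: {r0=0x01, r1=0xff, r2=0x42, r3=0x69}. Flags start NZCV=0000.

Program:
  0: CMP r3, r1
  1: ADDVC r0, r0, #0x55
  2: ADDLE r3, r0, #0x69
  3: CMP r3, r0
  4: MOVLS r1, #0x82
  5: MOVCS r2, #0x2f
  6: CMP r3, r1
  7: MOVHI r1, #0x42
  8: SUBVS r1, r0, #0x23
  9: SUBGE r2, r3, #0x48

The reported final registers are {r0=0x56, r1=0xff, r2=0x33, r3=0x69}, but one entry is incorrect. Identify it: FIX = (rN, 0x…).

[0] flags=0000 → (cmp)
[1] flags=0000 VC?T → r0=0x56
[2] flags=0000 LE?F → skip
[3] flags=0010 → (cmp)
[4] flags=0010 LS?F → skip
[5] flags=0010 CS?T → r2=0x2f
[6] flags=0000 → (cmp)
[7] flags=0000 HI?F → skip
[8] flags=0000 VS?F → skip
[9] flags=0000 GE?T → r2=0x21

FIX = (r2, 0x21)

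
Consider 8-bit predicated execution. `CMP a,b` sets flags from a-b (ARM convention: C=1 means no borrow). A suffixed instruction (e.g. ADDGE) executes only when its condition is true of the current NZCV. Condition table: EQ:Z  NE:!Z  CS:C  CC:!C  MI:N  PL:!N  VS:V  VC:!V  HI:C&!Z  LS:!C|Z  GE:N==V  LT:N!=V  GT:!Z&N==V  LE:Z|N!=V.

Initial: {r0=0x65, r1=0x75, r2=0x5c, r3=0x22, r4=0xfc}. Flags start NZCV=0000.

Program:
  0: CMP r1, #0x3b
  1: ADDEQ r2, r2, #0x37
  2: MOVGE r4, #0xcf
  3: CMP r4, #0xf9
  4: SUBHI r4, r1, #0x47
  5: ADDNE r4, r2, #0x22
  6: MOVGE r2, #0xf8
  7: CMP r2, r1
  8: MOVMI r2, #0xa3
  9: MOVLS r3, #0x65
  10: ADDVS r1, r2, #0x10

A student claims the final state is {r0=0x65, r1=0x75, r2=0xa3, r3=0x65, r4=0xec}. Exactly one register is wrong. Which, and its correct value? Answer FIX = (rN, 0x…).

[0] flags=0010 → (cmp)
[1] flags=0010 EQ?F → skip
[2] flags=0010 GE?T → r4=0xcf
[3] flags=1000 → (cmp)
[4] flags=1000 HI?F → skip
[5] flags=1000 NE?T → r4=0x7e
[6] flags=1000 GE?F → skip
[7] flags=1000 → (cmp)
[8] flags=1000 MI?T → r2=0xa3
[9] flags=1000 LS?T → r3=0x65
[10] flags=1000 VS?F → skip

FIX = (r4, 0x7e)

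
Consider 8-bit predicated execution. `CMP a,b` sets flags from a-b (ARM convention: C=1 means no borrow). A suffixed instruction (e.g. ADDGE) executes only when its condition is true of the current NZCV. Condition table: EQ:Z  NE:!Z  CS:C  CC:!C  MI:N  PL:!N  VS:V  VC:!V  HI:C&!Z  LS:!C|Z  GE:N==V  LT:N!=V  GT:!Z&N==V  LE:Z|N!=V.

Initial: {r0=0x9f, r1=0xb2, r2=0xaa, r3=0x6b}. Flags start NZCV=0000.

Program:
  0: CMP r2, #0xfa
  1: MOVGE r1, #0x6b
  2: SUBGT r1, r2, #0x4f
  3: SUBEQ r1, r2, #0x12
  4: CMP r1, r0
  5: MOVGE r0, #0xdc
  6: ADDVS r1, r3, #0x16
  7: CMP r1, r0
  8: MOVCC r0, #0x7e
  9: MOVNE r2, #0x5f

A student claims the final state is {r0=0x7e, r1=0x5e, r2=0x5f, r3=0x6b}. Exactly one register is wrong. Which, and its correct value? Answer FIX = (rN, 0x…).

FIX = (r1, 0xb2)

0: ✓ CMP  NZCV=1000
1: · MOVGE
2: · SUBGT
3: · SUBEQ
4: ✓ CMP  NZCV=0010
5: ✓ MOVGE  r0←0xdc
6: · ADDVS
7: ✓ CMP  NZCV=1000
8: ✓ MOVCC  r0←0x7e
9: ✓ MOVNE  r2←0x5f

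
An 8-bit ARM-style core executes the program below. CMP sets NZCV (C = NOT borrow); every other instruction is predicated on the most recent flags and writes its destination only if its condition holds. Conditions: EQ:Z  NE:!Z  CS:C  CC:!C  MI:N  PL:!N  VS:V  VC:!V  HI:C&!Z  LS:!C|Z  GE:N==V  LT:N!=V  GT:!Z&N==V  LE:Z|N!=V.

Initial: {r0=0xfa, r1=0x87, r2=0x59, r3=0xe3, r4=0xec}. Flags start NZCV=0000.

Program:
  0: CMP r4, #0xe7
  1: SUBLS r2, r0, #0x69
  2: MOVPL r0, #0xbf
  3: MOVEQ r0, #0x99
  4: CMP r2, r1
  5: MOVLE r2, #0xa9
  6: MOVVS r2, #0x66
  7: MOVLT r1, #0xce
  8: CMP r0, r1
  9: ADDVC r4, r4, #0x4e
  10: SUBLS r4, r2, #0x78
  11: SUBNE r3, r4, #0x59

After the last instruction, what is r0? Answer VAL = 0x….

[0] flags=0010 → (cmp)
[1] flags=0010 LS?F → skip
[2] flags=0010 PL?T → r0=0xbf
[3] flags=0010 EQ?F → skip
[4] flags=1001 → (cmp)
[5] flags=1001 LE?F → skip
[6] flags=1001 VS?T → r2=0x66
[7] flags=1001 LT?F → skip
[8] flags=0010 → (cmp)
[9] flags=0010 VC?T → r4=0x3a
[10] flags=0010 LS?F → skip
[11] flags=0010 NE?T → r3=0xe1

VAL = 0xbf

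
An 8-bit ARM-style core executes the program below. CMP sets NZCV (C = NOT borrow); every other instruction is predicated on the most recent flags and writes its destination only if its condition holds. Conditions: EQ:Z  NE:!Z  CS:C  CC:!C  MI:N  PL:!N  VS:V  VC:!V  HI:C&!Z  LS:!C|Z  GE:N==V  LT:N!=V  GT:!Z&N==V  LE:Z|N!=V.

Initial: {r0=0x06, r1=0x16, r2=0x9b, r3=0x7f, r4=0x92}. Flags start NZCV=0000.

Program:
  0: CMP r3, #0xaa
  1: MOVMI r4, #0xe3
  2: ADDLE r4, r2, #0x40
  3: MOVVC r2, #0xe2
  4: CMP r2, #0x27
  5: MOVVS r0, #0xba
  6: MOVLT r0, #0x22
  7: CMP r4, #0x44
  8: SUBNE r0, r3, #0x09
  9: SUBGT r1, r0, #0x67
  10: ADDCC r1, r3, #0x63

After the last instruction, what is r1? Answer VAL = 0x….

[0] flags=1001 → (cmp)
[1] flags=1001 MI?T → r4=0xe3
[2] flags=1001 LE?F → skip
[3] flags=1001 VC?F → skip
[4] flags=0011 → (cmp)
[5] flags=0011 VS?T → r0=0xba
[6] flags=0011 LT?T → r0=0x22
[7] flags=1010 → (cmp)
[8] flags=1010 NE?T → r0=0x76
[9] flags=1010 GT?F → skip
[10] flags=1010 CC?F → skip

VAL = 0x16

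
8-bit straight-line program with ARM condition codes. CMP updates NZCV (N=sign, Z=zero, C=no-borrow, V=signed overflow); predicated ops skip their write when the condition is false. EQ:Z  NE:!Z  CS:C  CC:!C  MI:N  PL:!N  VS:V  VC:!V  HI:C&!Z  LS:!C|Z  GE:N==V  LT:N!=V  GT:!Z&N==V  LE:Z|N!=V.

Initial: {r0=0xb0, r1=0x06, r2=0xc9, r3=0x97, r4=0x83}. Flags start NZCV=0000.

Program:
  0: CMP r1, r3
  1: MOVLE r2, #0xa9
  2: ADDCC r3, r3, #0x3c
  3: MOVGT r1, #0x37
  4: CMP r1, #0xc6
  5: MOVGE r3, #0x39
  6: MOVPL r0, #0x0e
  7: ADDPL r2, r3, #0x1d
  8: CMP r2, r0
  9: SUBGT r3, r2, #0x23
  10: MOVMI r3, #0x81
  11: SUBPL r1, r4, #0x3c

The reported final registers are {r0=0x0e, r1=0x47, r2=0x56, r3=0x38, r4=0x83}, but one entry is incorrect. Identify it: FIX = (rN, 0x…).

FIX = (r3, 0x33)

[0] flags=0000 → (cmp)
[1] flags=0000 LE?F → skip
[2] flags=0000 CC?T → r3=0xd3
[3] flags=0000 GT?T → r1=0x37
[4] flags=0000 → (cmp)
[5] flags=0000 GE?T → r3=0x39
[6] flags=0000 PL?T → r0=0x0e
[7] flags=0000 PL?T → r2=0x56
[8] flags=0010 → (cmp)
[9] flags=0010 GT?T → r3=0x33
[10] flags=0010 MI?F → skip
[11] flags=0010 PL?T → r1=0x47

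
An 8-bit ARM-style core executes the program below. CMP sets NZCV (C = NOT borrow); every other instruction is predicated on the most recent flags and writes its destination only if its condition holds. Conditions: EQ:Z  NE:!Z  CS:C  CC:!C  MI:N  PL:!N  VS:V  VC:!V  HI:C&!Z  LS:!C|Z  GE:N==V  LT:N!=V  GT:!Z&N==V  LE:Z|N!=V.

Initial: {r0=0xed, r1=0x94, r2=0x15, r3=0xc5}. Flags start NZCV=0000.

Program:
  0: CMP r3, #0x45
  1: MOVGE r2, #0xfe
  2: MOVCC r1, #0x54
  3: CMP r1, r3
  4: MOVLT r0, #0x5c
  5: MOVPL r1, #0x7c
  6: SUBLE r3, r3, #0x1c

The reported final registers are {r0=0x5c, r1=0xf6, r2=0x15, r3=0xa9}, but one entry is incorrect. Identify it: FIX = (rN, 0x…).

FIX = (r1, 0x94)

0: ✓ CMP  NZCV=1010
1: · MOVGE
2: · MOVCC
3: ✓ CMP  NZCV=1000
4: ✓ MOVLT  r0←0x5c
5: · MOVPL
6: ✓ SUBLE  r3←0xa9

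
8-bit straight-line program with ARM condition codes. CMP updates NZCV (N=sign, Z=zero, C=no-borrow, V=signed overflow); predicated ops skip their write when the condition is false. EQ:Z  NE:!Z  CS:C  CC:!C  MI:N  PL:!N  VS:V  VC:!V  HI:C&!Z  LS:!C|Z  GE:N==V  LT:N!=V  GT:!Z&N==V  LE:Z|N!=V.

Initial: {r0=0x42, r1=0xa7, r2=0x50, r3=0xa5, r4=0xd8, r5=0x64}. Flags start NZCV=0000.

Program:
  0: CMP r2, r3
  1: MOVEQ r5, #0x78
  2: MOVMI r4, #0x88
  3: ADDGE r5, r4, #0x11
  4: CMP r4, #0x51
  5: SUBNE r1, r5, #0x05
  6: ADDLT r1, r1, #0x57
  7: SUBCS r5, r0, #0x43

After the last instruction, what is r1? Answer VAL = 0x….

VAL = 0xeb

0: ✓ CMP  NZCV=1001
1: · MOVEQ
2: ✓ MOVMI  r4←0x88
3: ✓ ADDGE  r5←0x99
4: ✓ CMP  NZCV=0011
5: ✓ SUBNE  r1←0x94
6: ✓ ADDLT  r1←0xeb
7: ✓ SUBCS  r5←0xff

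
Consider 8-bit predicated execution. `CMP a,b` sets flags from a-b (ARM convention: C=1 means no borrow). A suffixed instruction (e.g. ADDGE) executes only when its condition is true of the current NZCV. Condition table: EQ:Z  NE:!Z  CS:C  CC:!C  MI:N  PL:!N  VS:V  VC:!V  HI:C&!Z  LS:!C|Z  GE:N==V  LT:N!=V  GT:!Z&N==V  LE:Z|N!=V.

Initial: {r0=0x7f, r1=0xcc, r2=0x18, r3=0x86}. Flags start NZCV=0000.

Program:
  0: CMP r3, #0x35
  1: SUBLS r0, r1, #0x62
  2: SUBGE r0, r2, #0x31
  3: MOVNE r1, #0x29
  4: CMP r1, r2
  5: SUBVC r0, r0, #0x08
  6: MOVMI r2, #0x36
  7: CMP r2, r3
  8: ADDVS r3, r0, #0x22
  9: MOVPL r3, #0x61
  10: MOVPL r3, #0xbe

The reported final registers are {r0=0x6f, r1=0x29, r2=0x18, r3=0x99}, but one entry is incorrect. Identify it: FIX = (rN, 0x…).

[0] flags=0011 → (cmp)
[1] flags=0011 LS?F → skip
[2] flags=0011 GE?F → skip
[3] flags=0011 NE?T → r1=0x29
[4] flags=0010 → (cmp)
[5] flags=0010 VC?T → r0=0x77
[6] flags=0010 MI?F → skip
[7] flags=1001 → (cmp)
[8] flags=1001 VS?T → r3=0x99
[9] flags=1001 PL?F → skip
[10] flags=1001 PL?F → skip

FIX = (r0, 0x77)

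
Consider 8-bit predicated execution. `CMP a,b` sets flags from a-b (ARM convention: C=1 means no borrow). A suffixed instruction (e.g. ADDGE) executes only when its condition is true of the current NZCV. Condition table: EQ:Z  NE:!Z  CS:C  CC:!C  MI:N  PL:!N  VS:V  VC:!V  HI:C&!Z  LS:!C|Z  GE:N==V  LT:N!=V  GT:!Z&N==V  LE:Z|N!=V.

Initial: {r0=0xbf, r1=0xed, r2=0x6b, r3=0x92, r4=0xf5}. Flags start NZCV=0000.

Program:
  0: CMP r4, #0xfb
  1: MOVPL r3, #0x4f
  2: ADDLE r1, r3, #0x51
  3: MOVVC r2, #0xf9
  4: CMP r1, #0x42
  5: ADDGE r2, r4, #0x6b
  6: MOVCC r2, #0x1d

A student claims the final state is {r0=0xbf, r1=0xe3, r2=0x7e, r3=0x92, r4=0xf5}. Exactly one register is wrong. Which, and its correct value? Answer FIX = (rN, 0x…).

FIX = (r2, 0xf9)

0: ✓ CMP  NZCV=1000
1: · MOVPL
2: ✓ ADDLE  r1←0xe3
3: ✓ MOVVC  r2←0xf9
4: ✓ CMP  NZCV=1010
5: · ADDGE
6: · MOVCC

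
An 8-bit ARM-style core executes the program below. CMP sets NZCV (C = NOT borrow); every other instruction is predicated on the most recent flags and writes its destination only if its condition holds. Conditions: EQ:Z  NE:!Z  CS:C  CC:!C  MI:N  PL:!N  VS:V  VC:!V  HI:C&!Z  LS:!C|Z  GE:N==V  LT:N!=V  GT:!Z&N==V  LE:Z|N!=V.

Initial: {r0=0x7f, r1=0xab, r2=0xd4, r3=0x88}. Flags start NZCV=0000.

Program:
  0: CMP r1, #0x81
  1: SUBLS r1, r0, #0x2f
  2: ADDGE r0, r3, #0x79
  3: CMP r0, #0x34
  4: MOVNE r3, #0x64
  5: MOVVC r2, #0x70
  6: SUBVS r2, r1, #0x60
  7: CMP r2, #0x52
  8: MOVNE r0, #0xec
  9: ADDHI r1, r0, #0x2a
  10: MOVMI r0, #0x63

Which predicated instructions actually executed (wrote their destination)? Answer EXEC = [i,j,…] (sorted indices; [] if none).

EXEC = [2,4,5,8,9]

0: ✓ CMP  NZCV=0010
1: · SUBLS
2: ✓ ADDGE  r0←0x01
3: ✓ CMP  NZCV=1000
4: ✓ MOVNE  r3←0x64
5: ✓ MOVVC  r2←0x70
6: · SUBVS
7: ✓ CMP  NZCV=0010
8: ✓ MOVNE  r0←0xec
9: ✓ ADDHI  r1←0x16
10: · MOVMI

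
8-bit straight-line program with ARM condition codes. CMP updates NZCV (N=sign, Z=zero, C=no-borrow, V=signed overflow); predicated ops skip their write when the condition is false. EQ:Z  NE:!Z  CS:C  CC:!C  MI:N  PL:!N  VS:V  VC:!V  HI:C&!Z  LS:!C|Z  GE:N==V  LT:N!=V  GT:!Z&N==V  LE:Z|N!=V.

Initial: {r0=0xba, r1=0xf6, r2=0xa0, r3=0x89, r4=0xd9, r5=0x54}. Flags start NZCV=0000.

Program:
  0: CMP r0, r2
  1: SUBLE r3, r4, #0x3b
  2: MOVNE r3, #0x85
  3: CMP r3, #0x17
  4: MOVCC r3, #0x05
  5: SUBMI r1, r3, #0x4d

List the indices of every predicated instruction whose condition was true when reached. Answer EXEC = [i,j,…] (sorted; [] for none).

[0] flags=0010 → (cmp)
[1] flags=0010 LE?F → skip
[2] flags=0010 NE?T → r3=0x85
[3] flags=0011 → (cmp)
[4] flags=0011 CC?F → skip
[5] flags=0011 MI?F → skip

EXEC = [2]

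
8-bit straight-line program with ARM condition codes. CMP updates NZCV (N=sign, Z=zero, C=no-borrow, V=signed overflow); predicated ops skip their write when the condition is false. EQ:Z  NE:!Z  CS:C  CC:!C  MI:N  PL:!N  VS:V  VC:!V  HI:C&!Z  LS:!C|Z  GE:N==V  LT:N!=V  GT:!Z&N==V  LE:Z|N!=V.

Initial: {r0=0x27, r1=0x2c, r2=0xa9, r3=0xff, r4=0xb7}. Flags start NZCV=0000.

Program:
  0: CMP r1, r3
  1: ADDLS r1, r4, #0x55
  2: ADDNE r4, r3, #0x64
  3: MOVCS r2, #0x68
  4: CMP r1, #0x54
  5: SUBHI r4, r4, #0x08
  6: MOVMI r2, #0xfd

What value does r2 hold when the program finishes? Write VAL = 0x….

0: ✓ CMP  NZCV=0000
1: ✓ ADDLS  r1←0x0c
2: ✓ ADDNE  r4←0x63
3: · MOVCS
4: ✓ CMP  NZCV=1000
5: · SUBHI
6: ✓ MOVMI  r2←0xfd

VAL = 0xfd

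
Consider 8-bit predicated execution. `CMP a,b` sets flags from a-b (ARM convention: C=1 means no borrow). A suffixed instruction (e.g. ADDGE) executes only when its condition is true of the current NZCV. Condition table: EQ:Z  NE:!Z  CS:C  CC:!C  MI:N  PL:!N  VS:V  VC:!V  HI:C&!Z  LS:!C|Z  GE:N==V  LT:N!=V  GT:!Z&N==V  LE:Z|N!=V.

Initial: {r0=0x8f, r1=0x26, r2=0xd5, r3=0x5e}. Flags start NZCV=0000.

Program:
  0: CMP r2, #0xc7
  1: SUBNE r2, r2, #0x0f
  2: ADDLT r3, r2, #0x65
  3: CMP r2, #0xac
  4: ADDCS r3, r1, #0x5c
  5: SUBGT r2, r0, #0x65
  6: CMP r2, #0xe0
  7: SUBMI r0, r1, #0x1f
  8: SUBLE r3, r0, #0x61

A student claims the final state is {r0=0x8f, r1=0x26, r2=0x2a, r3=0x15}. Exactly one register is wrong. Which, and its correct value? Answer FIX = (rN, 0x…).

FIX = (r3, 0x82)

[0] flags=0010 → (cmp)
[1] flags=0010 NE?T → r2=0xc6
[2] flags=0010 LT?F → skip
[3] flags=0010 → (cmp)
[4] flags=0010 CS?T → r3=0x82
[5] flags=0010 GT?T → r2=0x2a
[6] flags=0000 → (cmp)
[7] flags=0000 MI?F → skip
[8] flags=0000 LE?F → skip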